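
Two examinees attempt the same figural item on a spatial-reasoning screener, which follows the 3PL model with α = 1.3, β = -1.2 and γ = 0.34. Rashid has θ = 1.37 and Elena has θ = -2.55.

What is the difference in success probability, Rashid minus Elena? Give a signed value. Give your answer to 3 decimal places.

P(θ) = γ + (1 − γ) · 1 / (1 + exp(−α(θ − β)))
P(Rashid) = 0.9774  [exponent 3.3410]
P(Elena) = 0.4373  [exponent -1.7550]
Difference = 0.9774 − 0.4373 = 0.5401

0.540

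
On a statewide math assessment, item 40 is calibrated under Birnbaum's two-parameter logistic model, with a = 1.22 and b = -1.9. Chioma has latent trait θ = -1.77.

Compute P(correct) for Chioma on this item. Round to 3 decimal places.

0.540

P(θ) = 1 / (1 + exp(−a(θ − b)))
Exponent: 1.22 × (-1.77 − (-1.9)) = 0.1586
1/(1 + e^{-0.1586}) = 0.5396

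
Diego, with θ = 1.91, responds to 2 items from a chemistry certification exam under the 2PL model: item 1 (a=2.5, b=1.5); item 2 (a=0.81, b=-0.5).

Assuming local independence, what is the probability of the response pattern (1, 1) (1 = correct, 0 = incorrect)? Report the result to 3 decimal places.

P(θ) = 1 / (1 + exp(−a(θ − b)))
P_1 = 1/(1+e^{-1.0250}) = 0.7359
P_2 = 1/(1+e^{-1.9521}) = 0.8757
L = P_1 × P_2 = 0.7359 × 0.8757 = 0.64445

0.644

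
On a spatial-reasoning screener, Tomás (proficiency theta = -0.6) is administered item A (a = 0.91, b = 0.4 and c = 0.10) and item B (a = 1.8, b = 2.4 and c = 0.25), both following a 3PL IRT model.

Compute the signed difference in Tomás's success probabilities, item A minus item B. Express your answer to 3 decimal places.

P(theta) = c + (1 − c) · 1 / (1 + exp(−a(theta − b)))
P_A = 0.3583
P_B = 0.2534
P_A − P_B = 0.1049

0.105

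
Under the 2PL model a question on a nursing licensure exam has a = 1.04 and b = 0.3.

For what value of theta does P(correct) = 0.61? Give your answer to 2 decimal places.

0.73

P(theta) = 1 / (1 + exp(−a(theta − b)))
logit = ln(0.6100/0.3900) = 0.4473
theta = b + logit/(a) = 0.3 + 0.4473/1.0400 = 0.7301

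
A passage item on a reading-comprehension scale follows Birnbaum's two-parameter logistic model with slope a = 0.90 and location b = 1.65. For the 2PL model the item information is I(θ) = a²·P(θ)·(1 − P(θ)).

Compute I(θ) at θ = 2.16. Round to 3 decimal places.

0.192

P = 1/(1+e^{-0.4590}) = 0.6128
P(1−P) = 0.6128 × 0.3872 = 0.2373
I = a² × P(1−P) = 0.90² × 0.2373 = 0.19220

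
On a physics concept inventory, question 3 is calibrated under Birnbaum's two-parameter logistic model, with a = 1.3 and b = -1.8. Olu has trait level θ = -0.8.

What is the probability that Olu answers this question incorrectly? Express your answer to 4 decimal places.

0.2142

P(θ) = 1 / (1 + exp(−a(θ − b)))
Exponent: 1.3 × (-0.8 − (-1.8)) = 1.3000
1/(1 + e^{-1.3000}) = 0.7858
P(incorrect) = 1 − 0.7858 = 0.2142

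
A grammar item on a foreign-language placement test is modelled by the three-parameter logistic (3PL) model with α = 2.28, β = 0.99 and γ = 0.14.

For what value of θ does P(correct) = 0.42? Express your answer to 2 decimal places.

0.67

P(θ) = γ + (1 − γ) · 1 / (1 + exp(−α(θ − β)))
Remove guessing floor: (0.42 − 0.14)/(1 − 0.14) = 0.3256
logit = ln(0.3256/0.6744) = -0.7282
θ = β + logit/(α) = 0.99 + (-0.7282)/2.2800 = 0.6706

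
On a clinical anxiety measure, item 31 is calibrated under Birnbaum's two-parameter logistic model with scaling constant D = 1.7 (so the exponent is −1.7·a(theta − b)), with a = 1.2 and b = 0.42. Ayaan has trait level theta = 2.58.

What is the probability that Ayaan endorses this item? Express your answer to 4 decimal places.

P(theta) = 1 / (1 + exp(−D·a(theta − b)))
Exponent: 1.7 × 1.2 × (2.58 − 0.42) = 4.4064
1/(1 + e^{-4.4064}) = 0.9879
P = 0.9879

0.9879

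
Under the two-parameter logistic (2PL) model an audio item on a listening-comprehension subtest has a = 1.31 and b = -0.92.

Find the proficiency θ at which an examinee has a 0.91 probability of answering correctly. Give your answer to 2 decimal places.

0.85

P(θ) = 1 / (1 + exp(−a(θ − b)))
logit = ln(0.9100/0.0900) = 2.3136
θ = b + logit/(a) = -0.92 + 2.3136/1.3100 = 0.8461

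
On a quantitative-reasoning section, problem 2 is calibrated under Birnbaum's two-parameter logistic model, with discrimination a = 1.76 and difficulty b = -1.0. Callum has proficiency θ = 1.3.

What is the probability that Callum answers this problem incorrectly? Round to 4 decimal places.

P(θ) = 1 / (1 + exp(−a(θ − b)))
Exponent: 1.76 × (1.3 − (-1.0)) = 4.0480
1/(1 + e^{-4.0480}) = 0.9828
P(incorrect) = 1 − 0.9828 = 0.0172

0.0172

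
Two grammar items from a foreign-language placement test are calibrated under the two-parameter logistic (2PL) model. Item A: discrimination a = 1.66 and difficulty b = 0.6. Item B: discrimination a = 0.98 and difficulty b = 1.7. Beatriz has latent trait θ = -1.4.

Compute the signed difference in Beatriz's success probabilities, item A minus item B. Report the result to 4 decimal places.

P(θ) = 1 / (1 + exp(−a(θ − b)))
P_A = 0.0349
P_B = 0.0457
P_A − P_B = -0.0108

-0.0108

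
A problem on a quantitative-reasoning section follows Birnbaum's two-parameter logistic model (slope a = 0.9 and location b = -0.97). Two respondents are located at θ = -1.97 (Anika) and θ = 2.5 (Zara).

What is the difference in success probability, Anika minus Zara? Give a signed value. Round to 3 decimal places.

P(θ) = 1 / (1 + exp(−a(θ − b)))
P(Anika) = 0.2891  [exponent -0.9000]
P(Zara) = 0.9578  [exponent 3.1230]
Difference = 0.2891 − 0.9578 = -0.6688

-0.669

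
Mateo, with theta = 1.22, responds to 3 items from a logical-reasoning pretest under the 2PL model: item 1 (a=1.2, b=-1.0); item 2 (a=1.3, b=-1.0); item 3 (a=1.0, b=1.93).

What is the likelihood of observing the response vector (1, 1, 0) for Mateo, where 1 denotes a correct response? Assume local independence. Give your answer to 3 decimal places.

0.594

P(theta) = 1 / (1 + exp(−a(theta − b)))
P_1 = 1/(1+e^{-2.6640}) = 0.9349
P_2 = 1/(1+e^{-2.8860}) = 0.9472
P_3 = 1/(1+e^{0.7100}) = 0.3296
L = P_1 × P_2 × (1−P_3) = 0.9349 × 0.9472 × 0.6704 = 0.59361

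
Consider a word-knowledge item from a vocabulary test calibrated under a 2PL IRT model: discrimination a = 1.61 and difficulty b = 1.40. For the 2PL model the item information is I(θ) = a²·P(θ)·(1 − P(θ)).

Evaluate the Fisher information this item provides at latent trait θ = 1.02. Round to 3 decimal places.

P = 1/(1+e^{0.6118}) = 0.3516
P(1−P) = 0.3516 × 0.6484 = 0.2280
I = a² × P(1−P) = 1.61² × 0.2280 = 0.59098

0.591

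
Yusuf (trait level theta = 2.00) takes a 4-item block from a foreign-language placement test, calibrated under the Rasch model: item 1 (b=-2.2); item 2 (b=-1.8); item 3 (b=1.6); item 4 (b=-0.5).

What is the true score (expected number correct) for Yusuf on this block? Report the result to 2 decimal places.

3.49

P(theta) = 1 / (1 + exp(−(theta − b)))
P_1 = 1/(1+e^{-4.2000}) = 0.9852
P_2 = 1/(1+e^{-3.8000}) = 0.9781
P_3 = 1/(1+e^{-0.4000}) = 0.5987
P_4 = 1/(1+e^{-2.5000}) = 0.9241
E[score] = 0.9852 + 0.9781 + 0.5987 + 0.9241 = 3.4862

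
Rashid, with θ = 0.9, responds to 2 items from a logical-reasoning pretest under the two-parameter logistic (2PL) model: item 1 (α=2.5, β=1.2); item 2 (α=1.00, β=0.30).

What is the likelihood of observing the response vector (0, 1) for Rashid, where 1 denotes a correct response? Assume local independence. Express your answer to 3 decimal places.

0.439

P(θ) = 1 / (1 + exp(−α(θ − β)))
P_1 = 1/(1+e^{0.7500}) = 0.3208
P_2 = 1/(1+e^{-0.6000}) = 0.6457
L = (1−P_1) × P_2 = 0.6792 × 0.6457 = 0.43852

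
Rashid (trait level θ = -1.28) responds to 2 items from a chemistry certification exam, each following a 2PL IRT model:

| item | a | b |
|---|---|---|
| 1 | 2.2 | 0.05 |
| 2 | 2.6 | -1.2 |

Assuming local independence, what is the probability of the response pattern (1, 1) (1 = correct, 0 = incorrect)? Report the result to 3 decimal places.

0.023

P(θ) = 1 / (1 + exp(−a(θ − b)))
P_1 = 1/(1+e^{2.9260}) = 0.0509
P_2 = 1/(1+e^{0.2080}) = 0.4482
L = P_1 × P_2 = 0.0509 × 0.4482 = 0.02281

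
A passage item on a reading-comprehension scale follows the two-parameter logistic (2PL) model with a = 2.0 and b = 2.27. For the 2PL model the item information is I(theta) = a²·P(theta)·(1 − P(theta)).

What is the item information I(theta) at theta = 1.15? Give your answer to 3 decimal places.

P = 1/(1+e^{2.2400}) = 0.0962
P(1−P) = 0.0962 × 0.9038 = 0.0870
I = a² × P(1−P) = 2.0² × 0.0870 = 0.34783

0.348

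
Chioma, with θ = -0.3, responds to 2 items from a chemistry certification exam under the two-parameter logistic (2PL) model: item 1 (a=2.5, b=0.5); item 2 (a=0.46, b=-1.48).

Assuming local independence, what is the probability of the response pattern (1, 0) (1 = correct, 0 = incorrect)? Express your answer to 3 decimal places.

0.044

P(θ) = 1 / (1 + exp(−a(θ − b)))
P_1 = 1/(1+e^{2.0000}) = 0.1192
P_2 = 1/(1+e^{-0.5428}) = 0.6325
L = P_1 × (1−P_2) = 0.1192 × 0.3675 = 0.04381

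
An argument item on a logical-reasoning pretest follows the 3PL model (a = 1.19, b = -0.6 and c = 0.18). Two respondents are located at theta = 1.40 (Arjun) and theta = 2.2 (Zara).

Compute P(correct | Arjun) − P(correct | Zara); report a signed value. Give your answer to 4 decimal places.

P(theta) = c + (1 − c) · 1 / (1 + exp(−a(theta − b)))
P(Arjun) = 0.9305  [exponent 2.3800]
P(Zara) = 0.9717  [exponent 3.3320]
Difference = 0.9305 − 0.9717 = -0.0412

-0.0412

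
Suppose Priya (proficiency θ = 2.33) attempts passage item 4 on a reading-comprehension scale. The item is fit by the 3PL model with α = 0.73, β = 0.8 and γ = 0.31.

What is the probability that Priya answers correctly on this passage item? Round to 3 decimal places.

P(θ) = γ + (1 − γ) · 1 / (1 + exp(−α(θ − β)))
Exponent: 0.73 × (2.33 − 0.8) = 1.1169
1/(1 + e^{-1.1169}) = 0.7534
P = 0.31 + 0.69 × 0.7534 = 0.8299

0.830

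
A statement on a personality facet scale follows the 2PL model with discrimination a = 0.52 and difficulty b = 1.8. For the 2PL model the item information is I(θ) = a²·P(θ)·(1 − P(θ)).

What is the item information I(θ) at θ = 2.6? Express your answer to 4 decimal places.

P = 1/(1+e^{-0.4160}) = 0.6025
P(1−P) = 0.6025 × 0.3975 = 0.2395
I = a² × P(1−P) = 0.52² × 0.2395 = 0.06476

0.0648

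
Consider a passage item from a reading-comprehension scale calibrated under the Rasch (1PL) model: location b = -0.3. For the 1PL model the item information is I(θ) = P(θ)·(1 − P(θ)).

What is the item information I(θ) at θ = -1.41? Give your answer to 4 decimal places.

P = 1/(1+e^{1.1100}) = 0.2479
P(1−P) = 0.2479 × 0.7521 = 0.1864
I = P(1−P) = 0.18643

0.1864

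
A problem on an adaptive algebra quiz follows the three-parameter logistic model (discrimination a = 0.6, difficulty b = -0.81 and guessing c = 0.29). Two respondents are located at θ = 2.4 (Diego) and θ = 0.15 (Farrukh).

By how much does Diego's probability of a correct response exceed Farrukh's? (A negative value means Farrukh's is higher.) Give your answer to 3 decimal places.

P(θ) = c + (1 − c) · 1 / (1 + exp(−a(θ − b)))
P(Diego) = 0.9097  [exponent 1.9260]
P(Farrukh) = 0.7445  [exponent 0.5760]
Difference = 0.9097 − 0.7445 = 0.1652

0.165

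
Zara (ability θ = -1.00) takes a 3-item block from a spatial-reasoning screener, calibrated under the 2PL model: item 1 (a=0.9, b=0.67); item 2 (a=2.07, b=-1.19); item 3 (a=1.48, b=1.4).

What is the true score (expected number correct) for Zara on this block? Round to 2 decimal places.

P(θ) = 1 / (1 + exp(−a(θ − b)))
P_1 = 1/(1+e^{1.5030}) = 0.1820
P_2 = 1/(1+e^{-0.3933}) = 0.5971
P_3 = 1/(1+e^{3.5520}) = 0.0279
E[score] = 0.1820 + 0.5971 + 0.0279 = 0.8069

0.81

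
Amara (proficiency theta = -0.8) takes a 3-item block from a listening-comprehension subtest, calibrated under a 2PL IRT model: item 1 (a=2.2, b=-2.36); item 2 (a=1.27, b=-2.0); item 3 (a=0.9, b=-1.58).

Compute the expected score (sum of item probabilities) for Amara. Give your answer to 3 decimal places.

2.458

P(theta) = 1 / (1 + exp(−a(theta − b)))
P_1 = 1/(1+e^{-3.4320}) = 0.9687
P_2 = 1/(1+e^{-1.5240}) = 0.8211
P_3 = 1/(1+e^{-0.7020}) = 0.6686
E[score] = 0.9687 + 0.8211 + 0.6686 = 2.4584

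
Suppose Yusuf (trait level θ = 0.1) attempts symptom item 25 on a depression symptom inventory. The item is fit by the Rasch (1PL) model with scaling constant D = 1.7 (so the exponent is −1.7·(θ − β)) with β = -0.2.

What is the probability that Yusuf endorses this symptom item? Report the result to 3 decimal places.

P(θ) = 1 / (1 + exp(−D·(θ − β)))
Exponent: 1.7 × (0.1 − (-0.2)) = 0.5100
1/(1 + e^{-0.5100}) = 0.6248
P = 0.6248

0.625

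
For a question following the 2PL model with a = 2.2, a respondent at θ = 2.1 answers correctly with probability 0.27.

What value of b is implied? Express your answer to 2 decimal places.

P(θ) = 1 / (1 + exp(−a(θ − b)))
logit(0.27) = ln(0.27/0.73) = -0.9946
b = θ − logit/(a) = 2.1 − (-0.9946)/2.2000 = 2.5521

2.55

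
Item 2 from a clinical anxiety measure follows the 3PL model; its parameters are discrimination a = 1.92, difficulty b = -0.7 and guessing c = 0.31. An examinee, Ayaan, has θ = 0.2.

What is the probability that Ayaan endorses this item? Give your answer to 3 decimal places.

0.896

P(θ) = c + (1 − c) · 1 / (1 + exp(−a(θ − b)))
Exponent: 1.92 × (0.2 − (-0.7)) = 1.7280
1/(1 + e^{-1.7280}) = 0.8492
P = 0.31 + 0.69 × 0.8492 = 0.8959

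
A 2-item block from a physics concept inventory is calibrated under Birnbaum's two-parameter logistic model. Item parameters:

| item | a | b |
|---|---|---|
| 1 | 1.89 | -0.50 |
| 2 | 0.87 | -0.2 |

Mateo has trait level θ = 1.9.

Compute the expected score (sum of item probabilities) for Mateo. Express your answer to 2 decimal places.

1.85

P(θ) = 1 / (1 + exp(−a(θ − b)))
P_1 = 1/(1+e^{-4.5360}) = 0.9894
P_2 = 1/(1+e^{-1.8270}) = 0.8614
E[score] = 0.9894 + 0.8614 = 1.8508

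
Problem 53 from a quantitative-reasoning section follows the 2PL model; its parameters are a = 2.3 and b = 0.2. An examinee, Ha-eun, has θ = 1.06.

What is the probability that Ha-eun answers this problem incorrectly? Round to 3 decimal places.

0.122

P(θ) = 1 / (1 + exp(−a(θ − b)))
Exponent: 2.3 × (1.06 − 0.2) = 1.9780
1/(1 + e^{-1.9780}) = 0.8785
P(incorrect) = 1 − 0.8785 = 0.1215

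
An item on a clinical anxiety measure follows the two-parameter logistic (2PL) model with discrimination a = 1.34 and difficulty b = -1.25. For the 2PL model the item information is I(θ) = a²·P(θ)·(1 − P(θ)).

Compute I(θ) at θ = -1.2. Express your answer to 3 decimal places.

0.448

P = 1/(1+e^{-0.0670}) = 0.5167
P(1−P) = 0.5167 × 0.4833 = 0.2497
I = a² × P(1−P) = 1.34² × 0.2497 = 0.44840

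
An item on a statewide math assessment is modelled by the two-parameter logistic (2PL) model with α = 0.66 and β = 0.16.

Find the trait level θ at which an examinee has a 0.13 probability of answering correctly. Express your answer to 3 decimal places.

-2.720

P(θ) = 1 / (1 + exp(−α(θ − β)))
logit = ln(0.1300/0.8700) = -1.9010
θ = β + logit/(α) = 0.16 + (-1.9010)/0.6600 = -2.7202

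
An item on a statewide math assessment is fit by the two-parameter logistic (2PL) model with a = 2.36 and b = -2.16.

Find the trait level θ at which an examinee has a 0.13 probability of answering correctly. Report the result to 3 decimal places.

P(θ) = 1 / (1 + exp(−a(θ − b)))
logit = ln(0.1300/0.8700) = -1.9010
θ = b + logit/(a) = -2.16 + (-1.9010)/2.3600 = -2.9655

-2.965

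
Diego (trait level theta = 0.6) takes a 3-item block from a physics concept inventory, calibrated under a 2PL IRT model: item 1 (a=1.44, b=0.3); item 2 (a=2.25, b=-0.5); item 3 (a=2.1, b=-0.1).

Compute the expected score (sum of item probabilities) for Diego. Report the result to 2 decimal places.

2.34

P(theta) = 1 / (1 + exp(−a(theta − b)))
P_1 = 1/(1+e^{-0.4320}) = 0.6064
P_2 = 1/(1+e^{-2.4750}) = 0.9224
P_3 = 1/(1+e^{-1.4700}) = 0.8131
E[score] = 0.6064 + 0.9224 + 0.8131 = 2.3418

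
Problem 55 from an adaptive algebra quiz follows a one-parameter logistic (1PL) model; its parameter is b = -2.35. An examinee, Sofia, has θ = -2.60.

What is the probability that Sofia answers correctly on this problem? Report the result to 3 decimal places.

P(θ) = 1 / (1 + exp(−(θ − b)))
Exponent: (-2.60 − (-2.35)) = -0.2500
1/(1 + e^{0.2500}) = 0.4378
P = 0.4378

0.438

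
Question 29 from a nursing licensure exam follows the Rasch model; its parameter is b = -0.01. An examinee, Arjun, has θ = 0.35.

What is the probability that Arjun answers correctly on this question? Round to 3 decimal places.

0.589

P(θ) = 1 / (1 + exp(−(θ − b)))
Exponent: (0.35 − (-0.01)) = 0.3600
1/(1 + e^{-0.3600}) = 0.5890
P = 0.5890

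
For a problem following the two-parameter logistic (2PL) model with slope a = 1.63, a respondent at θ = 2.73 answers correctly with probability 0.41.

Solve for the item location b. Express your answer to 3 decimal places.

2.953

P(θ) = 1 / (1 + exp(−a(θ − b)))
logit(0.41) = ln(0.41/0.59) = -0.3640
b = θ − logit/(a) = 2.73 − (-0.3640)/1.6300 = 2.9533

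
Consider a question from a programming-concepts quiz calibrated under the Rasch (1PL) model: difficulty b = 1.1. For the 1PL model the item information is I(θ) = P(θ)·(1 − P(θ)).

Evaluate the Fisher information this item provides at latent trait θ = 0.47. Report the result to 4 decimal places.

P = 1/(1+e^{0.6300}) = 0.3475
P(1−P) = 0.3475 × 0.6525 = 0.2267
I = P(1−P) = 0.22675

0.2267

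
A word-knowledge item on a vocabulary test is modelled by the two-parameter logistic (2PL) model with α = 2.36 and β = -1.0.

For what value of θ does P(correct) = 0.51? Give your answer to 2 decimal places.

P(θ) = 1 / (1 + exp(−α(θ − β)))
logit = ln(0.5100/0.4900) = 0.0400
θ = β + logit/(α) = -1.0 + 0.0400/2.3600 = -0.9830

-0.98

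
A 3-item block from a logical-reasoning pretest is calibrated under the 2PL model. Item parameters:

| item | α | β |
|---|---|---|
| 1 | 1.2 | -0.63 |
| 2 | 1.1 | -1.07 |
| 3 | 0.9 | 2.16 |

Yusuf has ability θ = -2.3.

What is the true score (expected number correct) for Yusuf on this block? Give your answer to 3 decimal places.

0.342

P(θ) = 1 / (1 + exp(−α(θ − β)))
P_1 = 1/(1+e^{2.0040}) = 0.1188
P_2 = 1/(1+e^{1.3530}) = 0.2054
P_3 = 1/(1+e^{4.0140}) = 0.0177
E[score] = 0.1188 + 0.2054 + 0.0177 = 0.3419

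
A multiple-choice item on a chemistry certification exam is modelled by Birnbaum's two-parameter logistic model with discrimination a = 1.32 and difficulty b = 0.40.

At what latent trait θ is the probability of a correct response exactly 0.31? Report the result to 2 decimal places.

-0.21

P(θ) = 1 / (1 + exp(−a(θ − b)))
logit = ln(0.3100/0.6900) = -0.8001
θ = b + logit/(a) = 0.40 + (-0.8001)/1.3200 = -0.2062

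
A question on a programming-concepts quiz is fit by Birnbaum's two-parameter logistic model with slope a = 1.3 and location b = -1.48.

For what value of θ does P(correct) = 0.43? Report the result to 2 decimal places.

-1.70

P(θ) = 1 / (1 + exp(−a(θ − b)))
logit = ln(0.4300/0.5700) = -0.2819
θ = b + logit/(a) = -1.48 + (-0.2819)/1.3000 = -1.6968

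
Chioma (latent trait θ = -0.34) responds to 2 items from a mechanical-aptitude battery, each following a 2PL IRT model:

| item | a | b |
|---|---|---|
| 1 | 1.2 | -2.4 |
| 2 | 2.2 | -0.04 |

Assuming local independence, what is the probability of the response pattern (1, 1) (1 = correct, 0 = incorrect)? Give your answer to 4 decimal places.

0.3142

P(θ) = 1 / (1 + exp(−a(θ − b)))
P_1 = 1/(1+e^{-2.4720}) = 0.9222
P_2 = 1/(1+e^{0.6600}) = 0.3407
L = P_1 × P_2 = 0.9222 × 0.3407 = 0.31421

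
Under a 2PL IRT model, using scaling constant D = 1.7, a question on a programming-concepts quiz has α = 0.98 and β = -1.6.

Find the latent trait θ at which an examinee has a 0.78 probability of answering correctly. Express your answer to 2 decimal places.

P(θ) = 1 / (1 + exp(−D·α(θ − β)))
logit = ln(0.7800/0.2200) = 1.2657
θ = β + logit/(1.7·α) = -1.6 + 1.2657/1.6660 = -0.8403

-0.84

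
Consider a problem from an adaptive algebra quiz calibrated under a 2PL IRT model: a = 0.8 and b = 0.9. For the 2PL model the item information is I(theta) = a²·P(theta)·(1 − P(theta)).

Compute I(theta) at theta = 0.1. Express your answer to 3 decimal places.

0.145

P = 1/(1+e^{0.6400}) = 0.3452
P(1−P) = 0.3452 × 0.6548 = 0.2261
I = a² × P(1−P) = 0.8² × 0.2261 = 0.14467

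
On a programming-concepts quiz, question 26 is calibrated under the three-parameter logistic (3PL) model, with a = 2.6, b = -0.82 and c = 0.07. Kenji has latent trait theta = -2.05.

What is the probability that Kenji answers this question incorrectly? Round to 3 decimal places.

0.894

P(theta) = c + (1 − c) · 1 / (1 + exp(−a(theta − b)))
Exponent: 2.6 × (-2.05 − (-0.82)) = -3.1980
1/(1 + e^{3.1980}) = 0.0392
P = 0.07 + 0.93 × 0.0392 = 0.1065
P(incorrect) = 1 − 0.1065 = 0.8935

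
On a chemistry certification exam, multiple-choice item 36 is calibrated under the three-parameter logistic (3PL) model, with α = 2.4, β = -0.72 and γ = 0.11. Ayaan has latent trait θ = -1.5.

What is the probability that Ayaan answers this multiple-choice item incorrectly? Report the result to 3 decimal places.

0.771

P(θ) = γ + (1 − γ) · 1 / (1 + exp(−α(θ − β)))
Exponent: 2.4 × (-1.5 − (-0.72)) = -1.8720
1/(1 + e^{1.8720}) = 0.1333
P = 0.11 + 0.89 × 0.1333 = 0.2286
P(incorrect) = 1 − 0.2286 = 0.7714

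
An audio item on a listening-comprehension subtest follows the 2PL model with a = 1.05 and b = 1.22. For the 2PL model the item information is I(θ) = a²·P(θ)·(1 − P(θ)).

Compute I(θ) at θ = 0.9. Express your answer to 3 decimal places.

P = 1/(1+e^{0.3360}) = 0.4168
P(1−P) = 0.4168 × 0.5832 = 0.2431
I = a² × P(1−P) = 1.05² × 0.2431 = 0.26799

0.268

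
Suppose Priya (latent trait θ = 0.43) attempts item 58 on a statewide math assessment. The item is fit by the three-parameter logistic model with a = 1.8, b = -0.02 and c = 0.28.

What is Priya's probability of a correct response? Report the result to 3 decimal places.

P(θ) = c + (1 − c) · 1 / (1 + exp(−a(θ − b)))
Exponent: 1.8 × (0.43 − (-0.02)) = 0.8100
1/(1 + e^{-0.8100}) = 0.6921
P = 0.28 + 0.72 × 0.6921 = 0.7783

0.778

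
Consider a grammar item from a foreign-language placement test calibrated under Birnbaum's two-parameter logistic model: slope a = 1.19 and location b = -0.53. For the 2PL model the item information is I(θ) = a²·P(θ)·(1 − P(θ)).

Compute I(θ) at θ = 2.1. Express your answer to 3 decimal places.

P = 1/(1+e^{-3.1297}) = 0.9581
P(1−P) = 0.9581 × 0.0419 = 0.0401
I = a² × P(1−P) = 1.19² × 0.0401 = 0.05685

0.057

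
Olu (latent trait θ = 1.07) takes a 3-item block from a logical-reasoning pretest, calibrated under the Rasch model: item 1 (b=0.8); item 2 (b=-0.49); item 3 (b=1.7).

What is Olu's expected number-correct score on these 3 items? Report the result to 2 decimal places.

1.74

P(θ) = 1 / (1 + exp(−(θ − b)))
P_1 = 1/(1+e^{-0.2700}) = 0.5671
P_2 = 1/(1+e^{-1.5600}) = 0.8264
P_3 = 1/(1+e^{0.6300}) = 0.3475
E[score] = 0.5671 + 0.8264 + 0.3475 = 1.7410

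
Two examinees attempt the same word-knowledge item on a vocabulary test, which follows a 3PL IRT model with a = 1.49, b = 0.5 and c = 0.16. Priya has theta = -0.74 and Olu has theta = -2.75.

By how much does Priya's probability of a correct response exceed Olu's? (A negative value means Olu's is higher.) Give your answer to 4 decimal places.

0.1078

P(theta) = c + (1 − c) · 1 / (1 + exp(−a(theta − b)))
P(Priya) = 0.2744  [exponent -1.8476]
P(Olu) = 0.1666  [exponent -4.8425]
Difference = 0.2744 − 0.1666 = 0.1078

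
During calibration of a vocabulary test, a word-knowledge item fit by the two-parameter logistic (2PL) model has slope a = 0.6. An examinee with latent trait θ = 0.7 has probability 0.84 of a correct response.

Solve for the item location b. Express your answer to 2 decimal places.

-2.06

P(θ) = 1 / (1 + exp(−a(θ − b)))
logit(0.84) = ln(0.84/0.16) = 1.6582
b = θ − logit/(a) = 0.7 − 1.6582/0.6000 = -2.0637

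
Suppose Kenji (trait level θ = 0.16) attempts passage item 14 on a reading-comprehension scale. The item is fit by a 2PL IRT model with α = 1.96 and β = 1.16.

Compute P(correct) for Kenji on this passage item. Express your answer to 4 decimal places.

P(θ) = 1 / (1 + exp(−α(θ − β)))
Exponent: 1.96 × (0.16 − 1.16) = -1.9600
1/(1 + e^{1.9600}) = 0.1235

0.1235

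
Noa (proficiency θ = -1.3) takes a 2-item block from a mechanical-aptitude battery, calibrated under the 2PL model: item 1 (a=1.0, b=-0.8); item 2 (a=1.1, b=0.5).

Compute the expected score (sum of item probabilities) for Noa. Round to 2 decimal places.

0.50

P(θ) = 1 / (1 + exp(−a(θ − b)))
P_1 = 1/(1+e^{0.5000}) = 0.3775
P_2 = 1/(1+e^{1.9800}) = 0.1213
E[score] = 0.3775 + 0.1213 = 0.4989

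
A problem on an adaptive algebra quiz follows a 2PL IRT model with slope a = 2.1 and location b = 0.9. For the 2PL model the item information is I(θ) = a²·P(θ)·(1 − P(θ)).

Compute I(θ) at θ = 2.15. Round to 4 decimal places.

0.2778

P = 1/(1+e^{-2.6250}) = 0.9325
P(1−P) = 0.9325 × 0.0675 = 0.0630
I = a² × P(1−P) = 2.1² × 0.0630 = 0.27776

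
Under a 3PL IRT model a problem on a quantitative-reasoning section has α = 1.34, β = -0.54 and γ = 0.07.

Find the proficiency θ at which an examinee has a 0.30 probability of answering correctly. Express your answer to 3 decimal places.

P(θ) = γ + (1 − γ) · 1 / (1 + exp(−α(θ − β)))
Remove guessing floor: (0.30 − 0.07)/(1 − 0.07) = 0.2473
logit = ln(0.2473/0.7527) = -1.1130
θ = β + logit/(α) = -0.54 + (-1.1130)/1.3400 = -1.3706

-1.371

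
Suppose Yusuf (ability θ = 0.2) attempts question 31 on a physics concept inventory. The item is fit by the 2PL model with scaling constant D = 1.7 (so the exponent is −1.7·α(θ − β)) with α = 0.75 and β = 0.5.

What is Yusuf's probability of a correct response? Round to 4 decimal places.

0.4055

P(θ) = 1 / (1 + exp(−D·α(θ − β)))
Exponent: 1.7 × 0.75 × (0.2 − 0.5) = -0.3825
1/(1 + e^{0.3825}) = 0.4055
P = 0.4055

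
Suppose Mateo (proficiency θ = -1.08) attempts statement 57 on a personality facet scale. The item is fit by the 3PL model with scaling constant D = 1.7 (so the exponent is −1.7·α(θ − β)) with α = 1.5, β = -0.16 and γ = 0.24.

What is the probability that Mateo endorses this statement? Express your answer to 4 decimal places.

0.3064

P(θ) = γ + (1 − γ) · 1 / (1 + exp(−D·α(θ − β)))
Exponent: 1.7 × 1.5 × (-1.08 − (-0.16)) = -2.3460
1/(1 + e^{2.3460}) = 0.0874
P = 0.24 + 0.76 × 0.0874 = 0.3064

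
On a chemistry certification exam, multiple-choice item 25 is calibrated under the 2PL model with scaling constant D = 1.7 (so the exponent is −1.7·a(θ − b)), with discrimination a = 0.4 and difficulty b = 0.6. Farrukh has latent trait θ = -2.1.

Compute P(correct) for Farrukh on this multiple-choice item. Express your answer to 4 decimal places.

0.1375

P(θ) = 1 / (1 + exp(−D·a(θ − b)))
Exponent: 1.7 × 0.4 × (-2.1 − 0.6) = -1.8360
1/(1 + e^{1.8360}) = 0.1375
P = 0.1375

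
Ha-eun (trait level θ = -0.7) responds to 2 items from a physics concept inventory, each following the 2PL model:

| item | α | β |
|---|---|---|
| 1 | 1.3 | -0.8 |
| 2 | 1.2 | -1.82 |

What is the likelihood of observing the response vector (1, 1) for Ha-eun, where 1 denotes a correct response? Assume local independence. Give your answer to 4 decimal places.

P(θ) = 1 / (1 + exp(−α(θ − β)))
P_1 = 1/(1+e^{-0.1300}) = 0.5325
P_2 = 1/(1+e^{-1.3440}) = 0.7931
L = P_1 × P_2 = 0.5325 × 0.7931 = 0.42231

0.4223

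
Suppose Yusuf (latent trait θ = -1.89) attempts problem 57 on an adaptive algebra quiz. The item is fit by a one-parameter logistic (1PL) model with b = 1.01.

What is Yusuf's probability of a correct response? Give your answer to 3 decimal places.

0.052

P(θ) = 1 / (1 + exp(−(θ − b)))
Exponent: (-1.89 − 1.01) = -2.9000
1/(1 + e^{2.9000}) = 0.0522
P = 0.0522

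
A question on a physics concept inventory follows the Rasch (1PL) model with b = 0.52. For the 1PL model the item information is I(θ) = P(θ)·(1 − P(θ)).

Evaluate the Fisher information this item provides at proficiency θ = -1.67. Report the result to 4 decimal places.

0.0905

P = 1/(1+e^{2.1900}) = 0.1007
P(1−P) = 0.1007 × 0.8993 = 0.0905
I = P(1−P) = 0.09052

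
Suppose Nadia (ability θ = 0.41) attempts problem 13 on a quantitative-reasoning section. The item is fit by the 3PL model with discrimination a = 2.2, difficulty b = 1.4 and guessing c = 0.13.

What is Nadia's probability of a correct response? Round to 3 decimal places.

P(θ) = c + (1 − c) · 1 / (1 + exp(−a(θ − b)))
Exponent: 2.2 × (0.41 − 1.4) = -2.1780
1/(1 + e^{2.1780}) = 0.1017
P = 0.13 + 0.87 × 0.1017 = 0.2185

0.219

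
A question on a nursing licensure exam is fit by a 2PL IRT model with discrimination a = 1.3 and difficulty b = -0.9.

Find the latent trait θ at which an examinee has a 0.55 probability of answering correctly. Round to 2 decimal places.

P(θ) = 1 / (1 + exp(−a(θ − b)))
logit = ln(0.5500/0.4500) = 0.2007
θ = b + logit/(a) = -0.9 + 0.2007/1.3000 = -0.7456

-0.75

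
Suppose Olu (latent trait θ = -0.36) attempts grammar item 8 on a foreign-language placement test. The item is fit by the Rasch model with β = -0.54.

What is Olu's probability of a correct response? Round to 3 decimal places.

0.545

P(θ) = 1 / (1 + exp(−(θ − β)))
Exponent: (-0.36 − (-0.54)) = 0.1800
1/(1 + e^{-0.1800}) = 0.5449
P = 0.5449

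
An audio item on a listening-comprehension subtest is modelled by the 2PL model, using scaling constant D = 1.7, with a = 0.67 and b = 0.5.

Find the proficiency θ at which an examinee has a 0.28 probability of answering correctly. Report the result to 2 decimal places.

-0.33

P(θ) = 1 / (1 + exp(−D·a(θ − b)))
logit = ln(0.2800/0.7200) = -0.9445
θ = b + logit/(1.7·a) = 0.5 + (-0.9445)/1.1390 = -0.3292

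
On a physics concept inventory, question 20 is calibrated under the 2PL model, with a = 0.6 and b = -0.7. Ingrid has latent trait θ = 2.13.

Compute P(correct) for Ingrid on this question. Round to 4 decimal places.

0.8453

P(θ) = 1 / (1 + exp(−a(θ − b)))
Exponent: 0.6 × (2.13 − (-0.7)) = 1.6980
1/(1 + e^{-1.6980}) = 0.8453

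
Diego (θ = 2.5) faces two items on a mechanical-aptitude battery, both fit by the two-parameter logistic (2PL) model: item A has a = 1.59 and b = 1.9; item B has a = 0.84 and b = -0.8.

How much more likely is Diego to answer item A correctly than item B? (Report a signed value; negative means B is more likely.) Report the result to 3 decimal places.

-0.219

P(θ) = 1 / (1 + exp(−a(θ − b)))
P_A = 0.7219
P_B = 0.9411
P_A − P_B = -0.2192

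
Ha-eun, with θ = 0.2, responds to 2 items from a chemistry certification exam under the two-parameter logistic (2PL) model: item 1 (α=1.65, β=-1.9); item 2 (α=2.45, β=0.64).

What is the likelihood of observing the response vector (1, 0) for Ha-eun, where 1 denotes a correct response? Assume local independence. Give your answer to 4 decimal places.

P(θ) = 1 / (1 + exp(−α(θ − β)))
P_1 = 1/(1+e^{-3.4650}) = 0.9697
P_2 = 1/(1+e^{1.0780}) = 0.2539
L = P_1 × (1−P_2) = 0.9697 × 0.7461 = 0.72349

0.7235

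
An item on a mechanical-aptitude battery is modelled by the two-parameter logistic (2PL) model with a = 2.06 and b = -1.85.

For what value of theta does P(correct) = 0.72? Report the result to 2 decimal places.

-1.39

P(theta) = 1 / (1 + exp(−a(theta − b)))
logit = ln(0.7200/0.2800) = 0.9445
theta = b + logit/(a) = -1.85 + 0.9445/2.0600 = -1.3915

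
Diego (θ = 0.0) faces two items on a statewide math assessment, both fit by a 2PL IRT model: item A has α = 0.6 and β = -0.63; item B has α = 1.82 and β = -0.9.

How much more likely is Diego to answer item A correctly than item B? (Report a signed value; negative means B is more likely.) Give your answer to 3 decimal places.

P(θ) = 1 / (1 + exp(−α(θ − β)))
P_A = 0.5934
P_B = 0.8373
P_A − P_B = -0.2439

-0.244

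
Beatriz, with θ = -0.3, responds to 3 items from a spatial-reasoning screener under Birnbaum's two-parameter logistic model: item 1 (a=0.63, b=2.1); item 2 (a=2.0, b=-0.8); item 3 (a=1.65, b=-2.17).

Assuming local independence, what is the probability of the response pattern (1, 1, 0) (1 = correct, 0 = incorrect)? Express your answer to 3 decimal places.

P(θ) = 1 / (1 + exp(−a(θ − b)))
P_1 = 1/(1+e^{1.5120}) = 0.1806
P_2 = 1/(1+e^{-1.0000}) = 0.7311
P_3 = 1/(1+e^{-3.0855}) = 0.9563
L = P_1 × P_2 × (1−P_3) = 0.1806 × 0.7311 × 0.0437 = 0.00577

0.006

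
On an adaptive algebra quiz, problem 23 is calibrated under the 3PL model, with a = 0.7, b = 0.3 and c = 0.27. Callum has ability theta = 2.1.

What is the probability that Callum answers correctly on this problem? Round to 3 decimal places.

P(theta) = c + (1 − c) · 1 / (1 + exp(−a(theta − b)))
Exponent: 0.7 × (2.1 − 0.3) = 1.2600
1/(1 + e^{-1.2600}) = 0.7790
P = 0.27 + 0.73 × 0.7790 = 0.8387

0.839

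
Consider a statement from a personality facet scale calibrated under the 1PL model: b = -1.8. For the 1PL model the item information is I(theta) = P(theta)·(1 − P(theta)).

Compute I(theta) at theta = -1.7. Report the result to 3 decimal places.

P = 1/(1+e^{-0.1000}) = 0.5250
P(1−P) = 0.5250 × 0.4750 = 0.2494
I = P(1−P) = 0.24938

0.249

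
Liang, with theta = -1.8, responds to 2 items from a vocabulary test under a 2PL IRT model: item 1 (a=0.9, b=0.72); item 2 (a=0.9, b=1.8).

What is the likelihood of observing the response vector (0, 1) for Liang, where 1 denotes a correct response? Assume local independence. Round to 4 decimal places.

0.0342

P(theta) = 1 / (1 + exp(−a(theta − b)))
P_1 = 1/(1+e^{2.2680}) = 0.0938
P_2 = 1/(1+e^{3.2400}) = 0.0377
L = (1−P_1) × P_2 = 0.9062 × 0.0377 = 0.03415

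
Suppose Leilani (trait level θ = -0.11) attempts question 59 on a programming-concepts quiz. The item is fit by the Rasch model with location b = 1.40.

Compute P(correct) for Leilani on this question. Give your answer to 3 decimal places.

0.181

P(θ) = 1 / (1 + exp(−(θ − b)))
Exponent: (-0.11 − 1.40) = -1.5100
1/(1 + e^{1.5100}) = 0.1809
P = 0.1809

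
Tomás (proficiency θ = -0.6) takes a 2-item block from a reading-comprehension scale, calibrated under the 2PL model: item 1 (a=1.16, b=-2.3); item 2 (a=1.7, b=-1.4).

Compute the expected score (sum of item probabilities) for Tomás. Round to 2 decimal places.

1.67

P(θ) = 1 / (1 + exp(−a(θ − b)))
P_1 = 1/(1+e^{-1.9720}) = 0.8778
P_2 = 1/(1+e^{-1.3600}) = 0.7958
E[score] = 0.8778 + 0.7958 = 1.6736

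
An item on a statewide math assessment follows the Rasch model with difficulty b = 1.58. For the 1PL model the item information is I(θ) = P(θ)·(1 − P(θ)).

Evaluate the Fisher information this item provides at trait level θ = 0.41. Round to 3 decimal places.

0.181

P = 1/(1+e^{1.1700}) = 0.2369
P(1−P) = 0.2369 × 0.7631 = 0.1808
I = P(1−P) = 0.18075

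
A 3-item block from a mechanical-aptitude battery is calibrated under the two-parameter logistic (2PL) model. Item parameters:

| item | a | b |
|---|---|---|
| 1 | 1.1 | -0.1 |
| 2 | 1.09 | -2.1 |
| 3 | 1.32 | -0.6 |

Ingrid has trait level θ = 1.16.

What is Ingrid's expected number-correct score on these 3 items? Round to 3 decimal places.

2.683

P(θ) = 1 / (1 + exp(−a(θ − b)))
P_1 = 1/(1+e^{-1.3860}) = 0.8000
P_2 = 1/(1+e^{-3.5534}) = 0.9722
P_3 = 1/(1+e^{-2.3232}) = 0.9108
E[score] = 0.8000 + 0.9722 + 0.9108 = 2.6829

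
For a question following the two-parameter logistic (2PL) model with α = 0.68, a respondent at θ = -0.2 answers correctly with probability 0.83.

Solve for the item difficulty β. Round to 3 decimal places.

P(θ) = 1 / (1 + exp(−α(θ − β)))
logit(0.83) = ln(0.83/0.17) = 1.5856
β = θ − logit/(α) = -0.2 − 1.5856/0.6800 = -2.5318

-2.532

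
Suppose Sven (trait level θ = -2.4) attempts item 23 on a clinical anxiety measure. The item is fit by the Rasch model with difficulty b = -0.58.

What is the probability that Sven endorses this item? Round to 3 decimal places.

P(θ) = 1 / (1 + exp(−(θ − b)))
Exponent: (-2.4 − (-0.58)) = -1.8200
1/(1 + e^{1.8200}) = 0.1394
P = 0.1394

0.139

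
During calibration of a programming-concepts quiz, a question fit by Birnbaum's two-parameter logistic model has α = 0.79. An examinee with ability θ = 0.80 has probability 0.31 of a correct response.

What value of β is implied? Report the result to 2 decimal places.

1.81

P(θ) = 1 / (1 + exp(−α(θ − β)))
logit(0.31) = ln(0.31/0.69) = -0.8001
β = θ − logit/(α) = 0.80 − (-0.8001)/0.7900 = 1.8128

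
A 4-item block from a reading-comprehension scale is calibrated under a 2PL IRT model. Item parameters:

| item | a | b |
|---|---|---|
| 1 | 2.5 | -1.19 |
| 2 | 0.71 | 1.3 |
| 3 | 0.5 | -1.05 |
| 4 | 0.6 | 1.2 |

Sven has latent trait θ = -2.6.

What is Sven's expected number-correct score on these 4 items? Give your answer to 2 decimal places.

P(θ) = 1 / (1 + exp(−a(θ − b)))
P_1 = 1/(1+e^{3.5250}) = 0.0286
P_2 = 1/(1+e^{2.7690}) = 0.0590
P_3 = 1/(1+e^{0.7750}) = 0.3154
P_4 = 1/(1+e^{2.2800}) = 0.0928
E[score] = 0.0286 + 0.0590 + 0.3154 + 0.0928 = 0.4958

0.50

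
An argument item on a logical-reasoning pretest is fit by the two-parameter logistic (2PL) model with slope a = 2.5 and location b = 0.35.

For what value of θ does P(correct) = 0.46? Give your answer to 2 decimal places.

P(θ) = 1 / (1 + exp(−a(θ − b)))
logit = ln(0.4600/0.5400) = -0.1603
θ = b + logit/(a) = 0.35 + (-0.1603)/2.5000 = 0.2859

0.29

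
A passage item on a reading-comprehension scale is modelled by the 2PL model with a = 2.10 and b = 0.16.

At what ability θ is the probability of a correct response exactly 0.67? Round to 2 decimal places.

P(θ) = 1 / (1 + exp(−a(θ − b)))
logit = ln(0.6700/0.3300) = 0.7082
θ = b + logit/(a) = 0.16 + 0.7082/2.1000 = 0.4972

0.50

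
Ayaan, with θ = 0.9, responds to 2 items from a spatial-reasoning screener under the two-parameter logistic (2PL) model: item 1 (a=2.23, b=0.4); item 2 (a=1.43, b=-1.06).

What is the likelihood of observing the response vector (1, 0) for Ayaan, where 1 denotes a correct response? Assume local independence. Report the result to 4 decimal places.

P(θ) = 1 / (1 + exp(−a(θ − b)))
P_1 = 1/(1+e^{-1.1150}) = 0.7531
P_2 = 1/(1+e^{-2.8028}) = 0.9428
L = P_1 × (1−P_2) = 0.7531 × 0.0572 = 0.04305

0.0431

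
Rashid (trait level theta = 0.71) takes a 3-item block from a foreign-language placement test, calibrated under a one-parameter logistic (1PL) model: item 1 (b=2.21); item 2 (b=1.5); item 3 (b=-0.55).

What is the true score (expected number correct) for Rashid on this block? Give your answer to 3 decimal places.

1.274

P(theta) = 1 / (1 + exp(−(theta − b)))
P_1 = 1/(1+e^{1.5000}) = 0.1824
P_2 = 1/(1+e^{0.7900}) = 0.3122
P_3 = 1/(1+e^{-1.2600}) = 0.7790
E[score] = 0.1824 + 0.3122 + 0.7790 = 1.2736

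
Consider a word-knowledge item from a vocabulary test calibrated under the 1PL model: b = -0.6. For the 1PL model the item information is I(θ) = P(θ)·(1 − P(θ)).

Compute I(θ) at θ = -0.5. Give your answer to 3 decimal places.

P = 1/(1+e^{-0.1000}) = 0.5250
P(1−P) = 0.5250 × 0.4750 = 0.2494
I = P(1−P) = 0.24938

0.249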